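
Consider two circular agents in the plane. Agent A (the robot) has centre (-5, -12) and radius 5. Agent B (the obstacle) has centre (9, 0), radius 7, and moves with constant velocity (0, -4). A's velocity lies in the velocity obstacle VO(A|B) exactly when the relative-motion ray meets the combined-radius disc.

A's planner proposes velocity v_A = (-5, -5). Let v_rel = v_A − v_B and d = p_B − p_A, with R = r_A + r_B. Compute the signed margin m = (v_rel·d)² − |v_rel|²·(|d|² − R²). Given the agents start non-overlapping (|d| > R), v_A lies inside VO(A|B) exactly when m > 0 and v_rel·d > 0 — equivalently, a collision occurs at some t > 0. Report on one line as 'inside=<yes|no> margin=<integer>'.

d = (14, 12),  |d|² = 340;  R = 5+7 = 12,  c = 340−12² = 196
v_rel = (-5, -1),  |v_rel|² = 26;  v_rel·d = (-5)·(14) + (-1)·(12) = -82
26·t² + 164·t + 196 = 0  ⇒  m = (-82)² − 26·196 = 1628
m = 1628 > 0,  v_rel·d = -82 < 0  ⇒  outside

inside=no margin=1628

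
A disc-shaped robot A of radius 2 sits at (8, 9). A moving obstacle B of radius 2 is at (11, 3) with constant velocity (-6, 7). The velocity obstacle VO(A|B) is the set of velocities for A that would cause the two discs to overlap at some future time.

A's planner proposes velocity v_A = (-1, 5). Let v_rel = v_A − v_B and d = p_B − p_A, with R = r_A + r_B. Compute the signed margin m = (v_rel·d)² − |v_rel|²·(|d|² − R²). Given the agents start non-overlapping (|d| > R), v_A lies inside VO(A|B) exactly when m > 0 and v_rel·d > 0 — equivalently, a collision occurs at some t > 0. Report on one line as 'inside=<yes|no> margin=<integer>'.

d = (3, -6),  |d|² = 45;  R = 2+2 = 4,  c = 45−4² = 29
v_rel = (5, -2),  |v_rel|² = 29;  v_rel·d = (5)·(3) + (-2)·(-6) = 27
29·t² − 54·t + 29 = 0  ⇒  m = 27² − 29·29 = -112
m = -112 < 0,  v_rel·d = 27 > 0  ⇒  outside

inside=no margin=-112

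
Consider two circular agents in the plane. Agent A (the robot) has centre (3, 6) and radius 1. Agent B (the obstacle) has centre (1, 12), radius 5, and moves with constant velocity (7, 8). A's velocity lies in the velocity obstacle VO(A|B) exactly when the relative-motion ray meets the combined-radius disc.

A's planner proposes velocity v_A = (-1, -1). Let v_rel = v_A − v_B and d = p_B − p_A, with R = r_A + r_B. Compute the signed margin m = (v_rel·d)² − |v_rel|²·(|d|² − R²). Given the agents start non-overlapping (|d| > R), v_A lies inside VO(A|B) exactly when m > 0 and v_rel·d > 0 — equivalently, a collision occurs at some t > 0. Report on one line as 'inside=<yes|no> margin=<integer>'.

d = (-2, 6),  |d|² = 40;  R = 1+5 = 6,  c = 40−6² = 4
v_rel = (-8, -9),  |v_rel|² = 145;  v_rel·d = (-8)·(-2) + (-9)·(6) = -38
145·t² + 76·t + 4 = 0  ⇒  m = (-38)² − 145·4 = 864
m = 864 > 0,  v_rel·d = -38 < 0  ⇒  outside

inside=no margin=864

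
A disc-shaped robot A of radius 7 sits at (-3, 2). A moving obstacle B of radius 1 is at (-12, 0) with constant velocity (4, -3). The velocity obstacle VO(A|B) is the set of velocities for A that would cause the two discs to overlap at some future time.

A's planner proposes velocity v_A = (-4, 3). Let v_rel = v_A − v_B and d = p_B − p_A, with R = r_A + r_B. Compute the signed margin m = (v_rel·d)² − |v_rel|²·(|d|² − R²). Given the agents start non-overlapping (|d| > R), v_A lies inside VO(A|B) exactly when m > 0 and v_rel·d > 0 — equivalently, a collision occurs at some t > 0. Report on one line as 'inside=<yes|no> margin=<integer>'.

d = (-9, -2),  |d|² = 85;  R = 7+1 = 8,  c = 85−8² = 21
v_rel = (-8, 6),  |v_rel|² = 100;  v_rel·d = (-8)·(-9) + (6)·(-2) = 60
100·t² − 120·t + 21 = 0  ⇒  m = 60² − 100·21 = 1500
m = 1500 > 0,  v_rel·d = 60 > 0  ⇒  inside

inside=yes margin=1500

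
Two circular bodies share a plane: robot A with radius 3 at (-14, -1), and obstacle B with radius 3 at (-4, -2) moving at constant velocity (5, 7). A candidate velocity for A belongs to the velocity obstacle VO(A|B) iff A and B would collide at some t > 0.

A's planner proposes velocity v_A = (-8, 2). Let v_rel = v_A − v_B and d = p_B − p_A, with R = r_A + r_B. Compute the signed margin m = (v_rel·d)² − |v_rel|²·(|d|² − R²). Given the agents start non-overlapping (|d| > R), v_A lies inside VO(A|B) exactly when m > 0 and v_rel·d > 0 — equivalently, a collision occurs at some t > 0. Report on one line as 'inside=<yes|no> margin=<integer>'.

d = (10, -1),  |d|² = 101;  R = 3+3 = 6,  c = 101−6² = 65
v_rel = (-13, -5),  |v_rel|² = 194;  v_rel·d = (-13)·(10) + (-5)·(-1) = -125
194·t² + 250·t + 65 = 0  ⇒  m = (-125)² − 194·65 = 3015
m = 3015 > 0,  v_rel·d = -125 < 0  ⇒  outside

inside=no margin=3015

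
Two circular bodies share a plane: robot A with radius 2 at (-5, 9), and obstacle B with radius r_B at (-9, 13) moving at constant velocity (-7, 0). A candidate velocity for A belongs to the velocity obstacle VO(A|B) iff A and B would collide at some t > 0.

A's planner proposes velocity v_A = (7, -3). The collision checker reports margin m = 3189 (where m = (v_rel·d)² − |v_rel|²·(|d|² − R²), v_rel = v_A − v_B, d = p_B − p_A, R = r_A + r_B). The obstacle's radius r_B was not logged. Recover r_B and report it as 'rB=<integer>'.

m = 3189
d = (-4, 4);  v_rel = (14, -3),  |v_rel|² = 205
v_rel×d = (14)·(4) − (-3)·(-4) = 44
since m = R²·205 − 44²:  R² = (1936 + 3189) / 205 = 25
R = √25 = 5  ⇒  r_B = 5 − 2 = 3

rB=3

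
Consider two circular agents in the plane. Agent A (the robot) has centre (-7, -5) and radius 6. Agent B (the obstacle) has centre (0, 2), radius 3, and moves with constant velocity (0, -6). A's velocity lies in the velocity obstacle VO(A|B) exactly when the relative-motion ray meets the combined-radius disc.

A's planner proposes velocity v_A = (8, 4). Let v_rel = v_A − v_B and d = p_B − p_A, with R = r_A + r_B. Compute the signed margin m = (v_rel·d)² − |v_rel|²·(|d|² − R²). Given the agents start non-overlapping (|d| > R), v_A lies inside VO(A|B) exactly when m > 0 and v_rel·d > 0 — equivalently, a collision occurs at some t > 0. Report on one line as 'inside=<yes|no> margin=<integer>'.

d = (7, 7),  |d|² = 98;  R = 6+3 = 9,  c = 98−9² = 17
v_rel = (8, 10),  |v_rel|² = 164;  v_rel·d = (8)·(7) + (10)·(7) = 126
164·t² − 252·t + 17 = 0  ⇒  m = 126² − 164·17 = 13088
m = 13088 > 0,  v_rel·d = 126 > 0  ⇒  inside

inside=yes margin=13088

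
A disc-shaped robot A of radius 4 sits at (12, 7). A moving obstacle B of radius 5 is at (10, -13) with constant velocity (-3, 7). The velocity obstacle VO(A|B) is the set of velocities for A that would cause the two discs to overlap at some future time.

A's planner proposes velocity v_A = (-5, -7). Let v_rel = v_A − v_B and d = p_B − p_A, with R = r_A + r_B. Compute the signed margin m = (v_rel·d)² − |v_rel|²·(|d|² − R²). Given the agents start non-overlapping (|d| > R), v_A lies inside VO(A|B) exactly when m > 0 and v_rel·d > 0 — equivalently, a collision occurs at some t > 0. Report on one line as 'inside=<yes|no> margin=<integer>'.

d = (-2, -20),  |d|² = 404;  R = 4+5 = 9,  c = 404−9² = 323
v_rel = (-2, -14),  |v_rel|² = 200;  v_rel·d = (-2)·(-2) + (-14)·(-20) = 284
200·t² − 568·t + 323 = 0  ⇒  m = 284² − 200·323 = 16056
m = 16056 > 0,  v_rel·d = 284 > 0  ⇒  inside

inside=yes margin=16056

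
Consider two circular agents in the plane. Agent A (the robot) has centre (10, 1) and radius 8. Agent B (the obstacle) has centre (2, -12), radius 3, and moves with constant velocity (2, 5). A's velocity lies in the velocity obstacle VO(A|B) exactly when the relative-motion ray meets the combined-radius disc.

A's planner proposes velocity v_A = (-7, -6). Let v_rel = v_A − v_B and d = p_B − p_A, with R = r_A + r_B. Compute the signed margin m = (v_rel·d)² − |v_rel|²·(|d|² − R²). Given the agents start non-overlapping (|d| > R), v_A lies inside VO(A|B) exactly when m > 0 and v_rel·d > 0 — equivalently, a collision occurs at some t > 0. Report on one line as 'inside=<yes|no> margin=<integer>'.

d = (-8, -13),  |d|² = 233;  R = 8+3 = 11,  c = 233−11² = 112
v_rel = (-9, -11),  |v_rel|² = 202;  v_rel·d = (-9)·(-8) + (-11)·(-13) = 215
202·t² − 430·t + 112 = 0  ⇒  m = 215² − 202·112 = 23601
m = 23601 > 0,  v_rel·d = 215 > 0  ⇒  inside

inside=yes margin=23601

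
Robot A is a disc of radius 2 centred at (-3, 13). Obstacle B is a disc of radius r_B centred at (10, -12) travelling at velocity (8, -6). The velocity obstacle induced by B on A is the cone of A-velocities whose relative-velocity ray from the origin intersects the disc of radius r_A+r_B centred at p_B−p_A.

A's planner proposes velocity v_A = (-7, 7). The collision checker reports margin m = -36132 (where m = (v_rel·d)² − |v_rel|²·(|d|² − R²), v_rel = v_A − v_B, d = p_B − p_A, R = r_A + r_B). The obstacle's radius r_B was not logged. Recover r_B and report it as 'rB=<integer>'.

m = -36132
d = (13, -25);  v_rel = (-15, 13),  |v_rel|² = 394
v_rel×d = (-15)·(-25) − (13)·(13) = 206
since m = R²·394 − 206²:  R² = (42436 + -36132) / 394 = 16
R = √16 = 4  ⇒  r_B = 4 − 2 = 2

rB=2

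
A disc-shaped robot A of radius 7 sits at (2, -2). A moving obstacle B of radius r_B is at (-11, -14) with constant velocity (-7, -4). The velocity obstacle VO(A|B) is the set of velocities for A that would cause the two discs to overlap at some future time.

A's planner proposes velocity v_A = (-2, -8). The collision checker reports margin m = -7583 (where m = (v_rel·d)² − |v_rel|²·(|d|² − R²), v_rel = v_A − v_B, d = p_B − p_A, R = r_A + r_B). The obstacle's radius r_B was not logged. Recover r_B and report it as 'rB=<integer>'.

m = -7583
d = (-13, -12);  v_rel = (5, -4),  |v_rel|² = 41
v_rel×d = (5)·(-12) − (-4)·(-13) = -112
since m = R²·41 − (-112)²:  R² = (12544 + -7583) / 41 = 121
R = √121 = 11  ⇒  r_B = 11 − 7 = 4

rB=4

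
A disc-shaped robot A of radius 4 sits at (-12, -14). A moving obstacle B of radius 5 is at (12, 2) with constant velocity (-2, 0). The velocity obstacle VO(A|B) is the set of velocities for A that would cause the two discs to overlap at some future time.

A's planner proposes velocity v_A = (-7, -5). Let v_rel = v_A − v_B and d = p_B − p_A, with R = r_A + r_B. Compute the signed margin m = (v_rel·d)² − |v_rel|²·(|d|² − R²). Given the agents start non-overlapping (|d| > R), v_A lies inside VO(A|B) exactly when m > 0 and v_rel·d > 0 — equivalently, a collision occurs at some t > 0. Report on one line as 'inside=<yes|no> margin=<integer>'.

d = (24, 16),  |d|² = 832;  R = 4+5 = 9,  c = 832−9² = 751
v_rel = (-5, -5),  |v_rel|² = 50;  v_rel·d = (-5)·(24) + (-5)·(16) = -200
50·t² + 400·t + 751 = 0  ⇒  m = (-200)² − 50·751 = 2450
m = 2450 > 0,  v_rel·d = -200 < 0  ⇒  outside

inside=no margin=2450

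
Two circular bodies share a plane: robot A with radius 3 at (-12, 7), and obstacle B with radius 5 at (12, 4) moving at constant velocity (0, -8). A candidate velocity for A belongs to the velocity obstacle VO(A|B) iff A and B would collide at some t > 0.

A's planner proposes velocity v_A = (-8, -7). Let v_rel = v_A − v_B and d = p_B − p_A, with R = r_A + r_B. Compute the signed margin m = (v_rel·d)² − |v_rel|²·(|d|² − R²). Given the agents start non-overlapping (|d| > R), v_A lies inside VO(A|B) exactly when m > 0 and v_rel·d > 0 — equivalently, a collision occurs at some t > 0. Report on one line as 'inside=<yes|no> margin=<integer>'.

d = (24, -3),  |d|² = 585;  R = 3+5 = 8,  c = 585−8² = 521
v_rel = (-8, 1),  |v_rel|² = 65;  v_rel·d = (-8)·(24) + (1)·(-3) = -195
65·t² + 390·t + 521 = 0  ⇒  m = (-195)² − 65·521 = 4160
m = 4160 > 0,  v_rel·d = -195 < 0  ⇒  outside

inside=no margin=4160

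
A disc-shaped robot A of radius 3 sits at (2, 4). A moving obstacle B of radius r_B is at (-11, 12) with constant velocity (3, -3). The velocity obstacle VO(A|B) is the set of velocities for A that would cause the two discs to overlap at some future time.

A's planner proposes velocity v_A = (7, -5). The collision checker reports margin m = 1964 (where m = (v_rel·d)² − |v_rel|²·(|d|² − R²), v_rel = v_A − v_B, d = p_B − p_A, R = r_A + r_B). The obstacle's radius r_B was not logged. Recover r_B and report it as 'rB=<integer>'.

m = 1964
d = (-13, 8);  v_rel = (4, -2),  |v_rel|² = 20
v_rel×d = (4)·(8) − (-2)·(-13) = 6
since m = R²·20 − 6²:  R² = (36 + 1964) / 20 = 100
R = √100 = 10  ⇒  r_B = 10 − 3 = 7

rB=7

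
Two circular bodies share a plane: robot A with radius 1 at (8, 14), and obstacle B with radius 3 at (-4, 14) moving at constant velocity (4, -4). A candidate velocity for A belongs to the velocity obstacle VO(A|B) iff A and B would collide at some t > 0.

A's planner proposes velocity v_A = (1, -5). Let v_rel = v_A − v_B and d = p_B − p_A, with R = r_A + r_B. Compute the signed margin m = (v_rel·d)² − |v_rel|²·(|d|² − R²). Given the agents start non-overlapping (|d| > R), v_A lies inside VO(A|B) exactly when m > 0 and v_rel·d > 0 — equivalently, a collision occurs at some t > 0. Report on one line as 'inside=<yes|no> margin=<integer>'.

d = (-12, 0),  |d|² = 144;  R = 1+3 = 4,  c = 144−4² = 128
v_rel = (-3, -1),  |v_rel|² = 10;  v_rel·d = (-3)·(-12) + (-1)·(0) = 36
10·t² − 72·t + 128 = 0  ⇒  m = 36² − 10·128 = 16
m = 16 > 0,  v_rel·d = 36 > 0  ⇒  inside

inside=yes margin=16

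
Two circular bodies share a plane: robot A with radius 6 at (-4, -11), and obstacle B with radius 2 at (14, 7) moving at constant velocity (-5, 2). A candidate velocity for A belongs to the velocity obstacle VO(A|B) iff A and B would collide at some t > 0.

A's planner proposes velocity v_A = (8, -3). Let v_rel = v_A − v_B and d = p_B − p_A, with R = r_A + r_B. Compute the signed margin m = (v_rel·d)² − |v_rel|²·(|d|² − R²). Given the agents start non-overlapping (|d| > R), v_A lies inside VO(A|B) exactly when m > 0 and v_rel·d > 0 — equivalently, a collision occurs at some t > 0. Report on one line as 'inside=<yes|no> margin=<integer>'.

d = (18, 18),  |d|² = 648;  R = 6+2 = 8,  c = 648−8² = 584
v_rel = (13, -5),  |v_rel|² = 194;  v_rel·d = (13)·(18) + (-5)·(18) = 144
194·t² − 288·t + 584 = 0  ⇒  m = 144² − 194·584 = -92560
m = -92560 < 0,  v_rel·d = 144 > 0  ⇒  outside

inside=no margin=-92560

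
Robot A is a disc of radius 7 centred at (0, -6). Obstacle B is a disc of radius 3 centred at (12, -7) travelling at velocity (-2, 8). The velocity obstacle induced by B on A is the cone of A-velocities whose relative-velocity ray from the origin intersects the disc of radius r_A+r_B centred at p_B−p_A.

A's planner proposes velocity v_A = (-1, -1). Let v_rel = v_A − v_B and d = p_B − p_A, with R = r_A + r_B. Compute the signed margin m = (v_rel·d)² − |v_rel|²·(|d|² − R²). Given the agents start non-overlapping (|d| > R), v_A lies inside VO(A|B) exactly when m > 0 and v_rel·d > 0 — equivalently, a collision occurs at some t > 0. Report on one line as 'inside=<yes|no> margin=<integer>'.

d = (12, -1),  |d|² = 145;  R = 7+3 = 10,  c = 145−10² = 45
v_rel = (1, -9),  |v_rel|² = 82;  v_rel·d = (1)·(12) + (-9)·(-1) = 21
82·t² − 42·t + 45 = 0  ⇒  m = 21² − 82·45 = -3249
m = -3249 < 0,  v_rel·d = 21 > 0  ⇒  outside

inside=no margin=-3249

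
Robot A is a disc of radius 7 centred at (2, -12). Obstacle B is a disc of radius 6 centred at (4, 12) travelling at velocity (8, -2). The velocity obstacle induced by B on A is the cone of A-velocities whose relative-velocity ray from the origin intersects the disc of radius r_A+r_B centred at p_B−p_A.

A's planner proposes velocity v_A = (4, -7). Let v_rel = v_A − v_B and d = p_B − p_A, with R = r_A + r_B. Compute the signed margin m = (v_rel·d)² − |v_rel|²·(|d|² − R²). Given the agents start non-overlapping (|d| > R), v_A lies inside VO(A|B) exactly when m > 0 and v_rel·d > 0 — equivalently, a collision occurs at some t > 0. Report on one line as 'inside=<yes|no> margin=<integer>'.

d = (2, 24),  |d|² = 580;  R = 7+6 = 13,  c = 580−13² = 411
v_rel = (-4, -5),  |v_rel|² = 41;  v_rel·d = (-4)·(2) + (-5)·(24) = -128
41·t² + 256·t + 411 = 0  ⇒  m = (-128)² − 41·411 = -467
m = -467 < 0,  v_rel·d = -128 < 0  ⇒  outside

inside=no margin=-467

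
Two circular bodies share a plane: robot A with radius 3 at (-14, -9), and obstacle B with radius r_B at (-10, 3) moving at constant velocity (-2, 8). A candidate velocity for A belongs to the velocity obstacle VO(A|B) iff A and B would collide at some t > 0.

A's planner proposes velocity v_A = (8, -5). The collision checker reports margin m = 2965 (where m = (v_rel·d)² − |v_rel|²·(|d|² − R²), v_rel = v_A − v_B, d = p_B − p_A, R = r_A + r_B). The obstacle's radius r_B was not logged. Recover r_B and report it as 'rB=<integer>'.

m = 2965
d = (4, 12);  v_rel = (10, -13),  |v_rel|² = 269
v_rel×d = (10)·(12) − (-13)·(4) = 172
since m = R²·269 − 172²:  R² = (29584 + 2965) / 269 = 121
R = √121 = 11  ⇒  r_B = 11 − 3 = 8

rB=8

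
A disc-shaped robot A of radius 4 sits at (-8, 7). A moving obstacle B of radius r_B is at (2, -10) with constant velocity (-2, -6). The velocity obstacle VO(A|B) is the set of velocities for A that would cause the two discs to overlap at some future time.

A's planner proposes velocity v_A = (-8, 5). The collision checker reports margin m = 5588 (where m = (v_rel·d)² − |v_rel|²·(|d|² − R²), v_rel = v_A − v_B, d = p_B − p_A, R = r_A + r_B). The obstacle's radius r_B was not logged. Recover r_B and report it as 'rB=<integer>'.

m = 5588
d = (10, -17);  v_rel = (-6, 11),  |v_rel|² = 157
v_rel×d = (-6)·(-17) − (11)·(10) = -8
since m = R²·157 − (-8)²:  R² = (64 + 5588) / 157 = 36
R = √36 = 6  ⇒  r_B = 6 − 4 = 2

rB=2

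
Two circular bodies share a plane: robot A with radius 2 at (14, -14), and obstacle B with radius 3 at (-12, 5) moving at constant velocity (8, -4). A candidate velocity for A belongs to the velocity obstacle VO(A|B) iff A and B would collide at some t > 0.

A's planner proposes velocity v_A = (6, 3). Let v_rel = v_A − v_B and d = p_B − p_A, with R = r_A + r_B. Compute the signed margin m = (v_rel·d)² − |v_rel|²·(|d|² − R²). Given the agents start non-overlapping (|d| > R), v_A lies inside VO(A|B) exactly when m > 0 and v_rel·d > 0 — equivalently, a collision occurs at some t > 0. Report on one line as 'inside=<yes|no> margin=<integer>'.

d = (-26, 19),  |d|² = 1037;  R = 2+3 = 5,  c = 1037−5² = 1012
v_rel = (-2, 7),  |v_rel|² = 53;  v_rel·d = (-2)·(-26) + (7)·(19) = 185
53·t² − 370·t + 1012 = 0  ⇒  m = 185² − 53·1012 = -19411
m = -19411 < 0,  v_rel·d = 185 > 0  ⇒  outside

inside=no margin=-19411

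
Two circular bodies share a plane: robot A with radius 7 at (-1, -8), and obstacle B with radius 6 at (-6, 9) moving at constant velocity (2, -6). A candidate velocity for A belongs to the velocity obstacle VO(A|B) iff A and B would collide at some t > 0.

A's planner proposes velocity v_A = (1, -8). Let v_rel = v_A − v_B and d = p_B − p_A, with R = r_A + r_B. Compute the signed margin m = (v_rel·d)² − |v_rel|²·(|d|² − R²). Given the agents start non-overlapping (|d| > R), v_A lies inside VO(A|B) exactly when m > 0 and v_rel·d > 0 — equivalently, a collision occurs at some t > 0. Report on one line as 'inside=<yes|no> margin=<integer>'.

d = (-5, 17),  |d|² = 314;  R = 7+6 = 13,  c = 314−13² = 145
v_rel = (-1, -2),  |v_rel|² = 5;  v_rel·d = (-1)·(-5) + (-2)·(17) = -29
5·t² + 58·t + 145 = 0  ⇒  m = (-29)² − 5·145 = 116
m = 116 > 0,  v_rel·d = -29 < 0  ⇒  outside

inside=no margin=116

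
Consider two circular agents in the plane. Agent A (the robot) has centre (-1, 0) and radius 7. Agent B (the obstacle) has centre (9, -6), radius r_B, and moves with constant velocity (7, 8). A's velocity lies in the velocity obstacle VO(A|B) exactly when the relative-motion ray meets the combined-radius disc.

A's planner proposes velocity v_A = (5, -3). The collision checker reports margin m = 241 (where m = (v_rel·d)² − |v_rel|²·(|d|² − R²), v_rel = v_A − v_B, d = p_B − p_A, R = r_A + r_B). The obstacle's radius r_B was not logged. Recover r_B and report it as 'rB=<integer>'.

m = 241
d = (10, -6);  v_rel = (-2, -11),  |v_rel|² = 125
v_rel×d = (-2)·(-6) − (-11)·(10) = 122
since m = R²·125 − 122²:  R² = (14884 + 241) / 125 = 121
R = √121 = 11  ⇒  r_B = 11 − 7 = 4

rB=4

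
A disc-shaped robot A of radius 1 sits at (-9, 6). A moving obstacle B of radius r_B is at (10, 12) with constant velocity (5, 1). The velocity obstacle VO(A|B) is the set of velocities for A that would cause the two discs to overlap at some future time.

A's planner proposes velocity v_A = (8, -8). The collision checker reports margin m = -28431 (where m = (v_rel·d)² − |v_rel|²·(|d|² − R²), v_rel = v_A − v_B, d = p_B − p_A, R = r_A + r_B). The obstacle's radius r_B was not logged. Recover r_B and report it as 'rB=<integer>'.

m = -28431
d = (19, 6);  v_rel = (3, -9),  |v_rel|² = 90
v_rel×d = (3)·(6) − (-9)·(19) = 189
since m = R²·90 − 189²:  R² = (35721 + -28431) / 90 = 81
R = √81 = 9  ⇒  r_B = 9 − 1 = 8

rB=8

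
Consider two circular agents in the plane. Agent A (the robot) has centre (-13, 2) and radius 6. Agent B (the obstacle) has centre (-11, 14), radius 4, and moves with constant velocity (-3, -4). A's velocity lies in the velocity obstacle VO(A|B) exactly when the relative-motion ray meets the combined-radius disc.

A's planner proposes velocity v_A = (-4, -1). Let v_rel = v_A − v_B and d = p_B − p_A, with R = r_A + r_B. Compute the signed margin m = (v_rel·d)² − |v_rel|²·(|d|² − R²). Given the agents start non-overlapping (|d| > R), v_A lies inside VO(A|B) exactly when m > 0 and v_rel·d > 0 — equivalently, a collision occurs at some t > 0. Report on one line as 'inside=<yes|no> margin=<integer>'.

d = (2, 12),  |d|² = 148;  R = 6+4 = 10,  c = 148−10² = 48
v_rel = (-1, 3),  |v_rel|² = 10;  v_rel·d = (-1)·(2) + (3)·(12) = 34
10·t² − 68·t + 48 = 0  ⇒  m = 34² − 10·48 = 676
m = 676 > 0,  v_rel·d = 34 > 0  ⇒  inside

inside=yes margin=676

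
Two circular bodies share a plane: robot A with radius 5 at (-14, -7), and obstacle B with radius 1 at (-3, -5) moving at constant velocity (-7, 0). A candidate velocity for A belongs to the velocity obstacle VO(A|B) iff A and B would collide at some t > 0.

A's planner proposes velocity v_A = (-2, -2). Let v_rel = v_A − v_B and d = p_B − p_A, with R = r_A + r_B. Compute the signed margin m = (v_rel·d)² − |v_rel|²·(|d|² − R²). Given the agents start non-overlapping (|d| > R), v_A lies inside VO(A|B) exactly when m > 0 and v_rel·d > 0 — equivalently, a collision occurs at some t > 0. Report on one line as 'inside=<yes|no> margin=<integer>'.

d = (11, 2),  |d|² = 125;  R = 5+1 = 6,  c = 125−6² = 89
v_rel = (5, -2),  |v_rel|² = 29;  v_rel·d = (5)·(11) + (-2)·(2) = 51
29·t² − 102·t + 89 = 0  ⇒  m = 51² − 29·89 = 20
m = 20 > 0,  v_rel·d = 51 > 0  ⇒  inside

inside=yes margin=20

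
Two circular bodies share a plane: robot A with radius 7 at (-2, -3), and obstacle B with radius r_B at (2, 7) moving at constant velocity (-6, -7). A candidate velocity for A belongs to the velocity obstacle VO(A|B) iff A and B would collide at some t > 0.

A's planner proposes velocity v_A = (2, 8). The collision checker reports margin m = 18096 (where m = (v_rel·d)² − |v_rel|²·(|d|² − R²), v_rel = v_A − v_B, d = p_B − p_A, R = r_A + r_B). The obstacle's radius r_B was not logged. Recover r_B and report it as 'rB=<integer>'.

m = 18096
d = (4, 10);  v_rel = (8, 15),  |v_rel|² = 289
v_rel×d = (8)·(10) − (15)·(4) = 20
since m = R²·289 − 20²:  R² = (400 + 18096) / 289 = 64
R = √64 = 8  ⇒  r_B = 8 − 7 = 1

rB=1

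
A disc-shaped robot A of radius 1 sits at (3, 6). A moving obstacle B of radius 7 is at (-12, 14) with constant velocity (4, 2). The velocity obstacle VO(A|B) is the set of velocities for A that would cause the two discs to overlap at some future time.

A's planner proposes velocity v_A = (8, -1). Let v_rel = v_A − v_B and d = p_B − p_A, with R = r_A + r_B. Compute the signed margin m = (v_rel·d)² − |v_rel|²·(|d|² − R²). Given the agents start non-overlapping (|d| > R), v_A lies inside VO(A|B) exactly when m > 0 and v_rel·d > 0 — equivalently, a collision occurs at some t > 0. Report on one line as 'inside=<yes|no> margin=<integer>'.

d = (-15, 8),  |d|² = 289;  R = 1+7 = 8,  c = 289−8² = 225
v_rel = (4, -3),  |v_rel|² = 25;  v_rel·d = (4)·(-15) + (-3)·(8) = -84
25·t² + 168·t + 225 = 0  ⇒  m = (-84)² − 25·225 = 1431
m = 1431 > 0,  v_rel·d = -84 < 0  ⇒  outside

inside=no margin=1431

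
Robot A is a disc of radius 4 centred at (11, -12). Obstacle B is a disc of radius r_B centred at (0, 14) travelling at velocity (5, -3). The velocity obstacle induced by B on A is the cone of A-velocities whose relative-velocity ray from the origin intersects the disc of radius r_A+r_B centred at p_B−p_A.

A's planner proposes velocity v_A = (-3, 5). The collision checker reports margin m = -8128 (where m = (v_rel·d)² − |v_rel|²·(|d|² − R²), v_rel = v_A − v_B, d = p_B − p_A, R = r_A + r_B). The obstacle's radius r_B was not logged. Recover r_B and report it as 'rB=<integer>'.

m = -8128
d = (-11, 26);  v_rel = (-8, 8),  |v_rel|² = 128
v_rel×d = (-8)·(26) − (8)·(-11) = -120
since m = R²·128 − (-120)²:  R² = (14400 + -8128) / 128 = 49
R = √49 = 7  ⇒  r_B = 7 − 4 = 3

rB=3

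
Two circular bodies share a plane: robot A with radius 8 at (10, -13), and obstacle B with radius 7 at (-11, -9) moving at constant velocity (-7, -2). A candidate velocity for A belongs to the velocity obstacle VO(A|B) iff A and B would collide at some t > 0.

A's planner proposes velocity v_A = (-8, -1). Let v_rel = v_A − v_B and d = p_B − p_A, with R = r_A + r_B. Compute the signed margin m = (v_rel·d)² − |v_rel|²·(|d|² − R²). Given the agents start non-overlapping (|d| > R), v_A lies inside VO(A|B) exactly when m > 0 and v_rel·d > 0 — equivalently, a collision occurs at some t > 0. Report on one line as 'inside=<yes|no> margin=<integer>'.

d = (-21, 4),  |d|² = 457;  R = 8+7 = 15,  c = 457−15² = 232
v_rel = (-1, 1),  |v_rel|² = 2;  v_rel·d = (-1)·(-21) + (1)·(4) = 25
2·t² − 50·t + 232 = 0  ⇒  m = 25² − 2·232 = 161
m = 161 > 0,  v_rel·d = 25 > 0  ⇒  inside

inside=yes margin=161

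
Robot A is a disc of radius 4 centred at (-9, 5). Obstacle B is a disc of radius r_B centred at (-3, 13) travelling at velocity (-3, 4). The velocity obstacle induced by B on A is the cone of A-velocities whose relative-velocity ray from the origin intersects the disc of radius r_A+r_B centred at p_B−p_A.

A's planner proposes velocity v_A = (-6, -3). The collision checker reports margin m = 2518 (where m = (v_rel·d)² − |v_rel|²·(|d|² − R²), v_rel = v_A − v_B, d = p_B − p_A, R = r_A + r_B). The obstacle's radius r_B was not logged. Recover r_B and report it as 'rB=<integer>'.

m = 2518
d = (6, 8);  v_rel = (-3, -7),  |v_rel|² = 58
v_rel×d = (-3)·(8) − (-7)·(6) = 18
since m = R²·58 − 18²:  R² = (324 + 2518) / 58 = 49
R = √49 = 7  ⇒  r_B = 7 − 4 = 3

rB=3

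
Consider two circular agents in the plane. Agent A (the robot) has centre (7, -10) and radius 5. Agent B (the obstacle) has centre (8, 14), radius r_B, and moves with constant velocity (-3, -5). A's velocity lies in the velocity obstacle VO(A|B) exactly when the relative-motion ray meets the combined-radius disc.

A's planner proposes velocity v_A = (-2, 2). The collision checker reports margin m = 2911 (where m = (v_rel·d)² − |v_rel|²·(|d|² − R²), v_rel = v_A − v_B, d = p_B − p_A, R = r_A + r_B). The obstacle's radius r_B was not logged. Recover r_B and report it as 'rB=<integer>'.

m = 2911
d = (1, 24);  v_rel = (1, 7),  |v_rel|² = 50
v_rel×d = (1)·(24) − (7)·(1) = 17
since m = R²·50 − 17²:  R² = (289 + 2911) / 50 = 64
R = √64 = 8  ⇒  r_B = 8 − 5 = 3

rB=3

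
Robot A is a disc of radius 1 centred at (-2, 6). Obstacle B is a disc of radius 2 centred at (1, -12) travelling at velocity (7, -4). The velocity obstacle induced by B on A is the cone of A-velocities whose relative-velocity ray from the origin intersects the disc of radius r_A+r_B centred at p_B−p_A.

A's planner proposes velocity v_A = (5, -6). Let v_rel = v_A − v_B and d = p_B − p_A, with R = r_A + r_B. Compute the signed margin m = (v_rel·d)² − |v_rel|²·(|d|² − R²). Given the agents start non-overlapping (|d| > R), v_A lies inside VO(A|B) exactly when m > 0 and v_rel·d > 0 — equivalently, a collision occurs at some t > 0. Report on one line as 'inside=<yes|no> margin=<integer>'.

d = (3, -18),  |d|² = 333;  R = 1+2 = 3,  c = 333−3² = 324
v_rel = (-2, -2),  |v_rel|² = 8;  v_rel·d = (-2)·(3) + (-2)·(-18) = 30
8·t² − 60·t + 324 = 0  ⇒  m = 30² − 8·324 = -1692
m = -1692 < 0,  v_rel·d = 30 > 0  ⇒  outside

inside=no margin=-1692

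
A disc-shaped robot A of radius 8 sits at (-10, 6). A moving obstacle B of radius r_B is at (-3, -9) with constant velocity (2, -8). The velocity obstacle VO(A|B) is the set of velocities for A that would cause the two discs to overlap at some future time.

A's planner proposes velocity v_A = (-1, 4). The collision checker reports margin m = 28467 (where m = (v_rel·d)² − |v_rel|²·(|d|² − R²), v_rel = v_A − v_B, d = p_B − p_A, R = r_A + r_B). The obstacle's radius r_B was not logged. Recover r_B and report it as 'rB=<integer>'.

m = 28467
d = (7, -15);  v_rel = (-3, 12),  |v_rel|² = 153
v_rel×d = (-3)·(-15) − (12)·(7) = -39
since m = R²·153 − (-39)²:  R² = (1521 + 28467) / 153 = 196
R = √196 = 14  ⇒  r_B = 14 − 8 = 6

rB=6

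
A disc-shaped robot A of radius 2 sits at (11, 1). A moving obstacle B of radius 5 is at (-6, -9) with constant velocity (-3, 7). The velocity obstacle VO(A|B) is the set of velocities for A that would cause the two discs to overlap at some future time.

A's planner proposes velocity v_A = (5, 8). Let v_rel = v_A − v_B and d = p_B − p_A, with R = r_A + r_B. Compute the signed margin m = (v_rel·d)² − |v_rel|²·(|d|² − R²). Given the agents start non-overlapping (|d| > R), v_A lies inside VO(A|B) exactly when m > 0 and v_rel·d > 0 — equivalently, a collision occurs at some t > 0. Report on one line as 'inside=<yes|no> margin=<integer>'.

d = (-17, -10),  |d|² = 389;  R = 2+5 = 7,  c = 389−7² = 340
v_rel = (8, 1),  |v_rel|² = 65;  v_rel·d = (8)·(-17) + (1)·(-10) = -146
65·t² + 292·t + 340 = 0  ⇒  m = (-146)² − 65·340 = -784
m = -784 < 0,  v_rel·d = -146 < 0  ⇒  outside

inside=no margin=-784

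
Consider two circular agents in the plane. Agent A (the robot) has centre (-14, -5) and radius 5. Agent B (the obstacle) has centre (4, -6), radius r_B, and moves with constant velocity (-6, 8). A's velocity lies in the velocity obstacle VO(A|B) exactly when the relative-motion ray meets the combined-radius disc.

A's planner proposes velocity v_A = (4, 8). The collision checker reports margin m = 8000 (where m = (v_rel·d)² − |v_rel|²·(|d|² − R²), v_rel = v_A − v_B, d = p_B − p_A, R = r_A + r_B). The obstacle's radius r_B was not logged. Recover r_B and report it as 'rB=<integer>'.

m = 8000
d = (18, -1);  v_rel = (10, 0),  |v_rel|² = 100
v_rel×d = (10)·(-1) − (0)·(18) = -10
since m = R²·100 − (-10)²:  R² = (100 + 8000) / 100 = 81
R = √81 = 9  ⇒  r_B = 9 − 5 = 4

rB=4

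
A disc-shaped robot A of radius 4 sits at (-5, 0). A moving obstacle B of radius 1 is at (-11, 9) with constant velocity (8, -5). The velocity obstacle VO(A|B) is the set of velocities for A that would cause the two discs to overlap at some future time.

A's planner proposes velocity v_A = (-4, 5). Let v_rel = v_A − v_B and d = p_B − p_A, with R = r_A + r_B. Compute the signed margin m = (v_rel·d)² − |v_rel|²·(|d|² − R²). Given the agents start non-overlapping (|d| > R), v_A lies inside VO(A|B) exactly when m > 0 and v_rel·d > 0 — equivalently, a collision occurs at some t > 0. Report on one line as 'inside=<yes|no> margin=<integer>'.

d = (-6, 9),  |d|² = 117;  R = 4+1 = 5,  c = 117−5² = 92
v_rel = (-12, 10),  |v_rel|² = 244;  v_rel·d = (-12)·(-6) + (10)·(9) = 162
244·t² − 324·t + 92 = 0  ⇒  m = 162² − 244·92 = 3796
m = 3796 > 0,  v_rel·d = 162 > 0  ⇒  inside

inside=yes margin=3796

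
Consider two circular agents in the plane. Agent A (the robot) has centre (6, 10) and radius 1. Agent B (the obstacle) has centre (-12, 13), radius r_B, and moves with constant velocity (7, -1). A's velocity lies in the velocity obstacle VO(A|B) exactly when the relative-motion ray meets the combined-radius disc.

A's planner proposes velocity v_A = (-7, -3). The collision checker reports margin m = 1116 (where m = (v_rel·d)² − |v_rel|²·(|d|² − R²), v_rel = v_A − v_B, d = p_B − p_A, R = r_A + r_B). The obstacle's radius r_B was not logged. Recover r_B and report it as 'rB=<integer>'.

m = 1116
d = (-18, 3);  v_rel = (-14, -2),  |v_rel|² = 200
v_rel×d = (-14)·(3) − (-2)·(-18) = -78
since m = R²·200 − (-78)²:  R² = (6084 + 1116) / 200 = 36
R = √36 = 6  ⇒  r_B = 6 − 1 = 5

rB=5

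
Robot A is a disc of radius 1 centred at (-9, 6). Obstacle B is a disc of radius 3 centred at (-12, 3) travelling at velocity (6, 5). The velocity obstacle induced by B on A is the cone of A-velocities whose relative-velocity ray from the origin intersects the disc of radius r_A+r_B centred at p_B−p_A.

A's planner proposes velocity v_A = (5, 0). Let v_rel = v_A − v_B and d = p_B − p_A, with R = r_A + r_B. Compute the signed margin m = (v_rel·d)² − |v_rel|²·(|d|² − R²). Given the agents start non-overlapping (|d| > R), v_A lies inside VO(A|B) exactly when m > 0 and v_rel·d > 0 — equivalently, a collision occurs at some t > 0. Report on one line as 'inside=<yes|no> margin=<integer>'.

d = (-3, -3),  |d|² = 18;  R = 1+3 = 4,  c = 18−4² = 2
v_rel = (-1, -5),  |v_rel|² = 26;  v_rel·d = (-1)·(-3) + (-5)·(-3) = 18
26·t² − 36·t + 2 = 0  ⇒  m = 18² − 26·2 = 272
m = 272 > 0,  v_rel·d = 18 > 0  ⇒  inside

inside=yes margin=272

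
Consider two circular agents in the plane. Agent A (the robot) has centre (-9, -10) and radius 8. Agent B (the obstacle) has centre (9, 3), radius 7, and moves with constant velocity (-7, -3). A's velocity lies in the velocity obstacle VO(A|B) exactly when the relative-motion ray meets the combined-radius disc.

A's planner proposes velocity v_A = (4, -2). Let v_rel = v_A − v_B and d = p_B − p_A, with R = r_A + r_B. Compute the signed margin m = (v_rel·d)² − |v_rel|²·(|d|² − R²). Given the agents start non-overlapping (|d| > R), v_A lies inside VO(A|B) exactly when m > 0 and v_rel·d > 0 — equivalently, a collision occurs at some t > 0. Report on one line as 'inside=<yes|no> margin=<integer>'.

d = (18, 13),  |d|² = 493;  R = 8+7 = 15,  c = 493−15² = 268
v_rel = (11, 1),  |v_rel|² = 122;  v_rel·d = (11)·(18) + (1)·(13) = 211
122·t² − 422·t + 268 = 0  ⇒  m = 211² − 122·268 = 11825
m = 11825 > 0,  v_rel·d = 211 > 0  ⇒  inside

inside=yes margin=11825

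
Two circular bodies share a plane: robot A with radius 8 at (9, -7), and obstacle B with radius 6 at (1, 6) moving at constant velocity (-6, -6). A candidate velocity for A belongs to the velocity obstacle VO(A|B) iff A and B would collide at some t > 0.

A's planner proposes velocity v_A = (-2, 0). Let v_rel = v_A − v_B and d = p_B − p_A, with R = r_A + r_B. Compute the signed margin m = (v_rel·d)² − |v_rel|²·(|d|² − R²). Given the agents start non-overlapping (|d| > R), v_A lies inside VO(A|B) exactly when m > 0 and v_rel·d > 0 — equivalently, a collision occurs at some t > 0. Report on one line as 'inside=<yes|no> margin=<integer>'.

d = (-8, 13),  |d|² = 233;  R = 8+6 = 14,  c = 233−14² = 37
v_rel = (4, 6),  |v_rel|² = 52;  v_rel·d = (4)·(-8) + (6)·(13) = 46
52·t² − 92·t + 37 = 0  ⇒  m = 46² − 52·37 = 192
m = 192 > 0,  v_rel·d = 46 > 0  ⇒  inside

inside=yes margin=192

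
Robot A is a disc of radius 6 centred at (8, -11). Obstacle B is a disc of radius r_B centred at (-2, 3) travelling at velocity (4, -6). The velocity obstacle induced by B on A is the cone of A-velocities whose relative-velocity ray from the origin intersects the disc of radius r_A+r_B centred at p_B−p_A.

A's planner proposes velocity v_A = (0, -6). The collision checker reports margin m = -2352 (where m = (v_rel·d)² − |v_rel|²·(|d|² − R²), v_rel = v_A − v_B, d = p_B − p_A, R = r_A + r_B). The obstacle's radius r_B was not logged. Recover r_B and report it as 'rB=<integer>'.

m = -2352
d = (-10, 14);  v_rel = (-4, 0),  |v_rel|² = 16
v_rel×d = (-4)·(14) − (0)·(-10) = -56
since m = R²·16 − (-56)²:  R² = (3136 + -2352) / 16 = 49
R = √49 = 7  ⇒  r_B = 7 − 6 = 1

rB=1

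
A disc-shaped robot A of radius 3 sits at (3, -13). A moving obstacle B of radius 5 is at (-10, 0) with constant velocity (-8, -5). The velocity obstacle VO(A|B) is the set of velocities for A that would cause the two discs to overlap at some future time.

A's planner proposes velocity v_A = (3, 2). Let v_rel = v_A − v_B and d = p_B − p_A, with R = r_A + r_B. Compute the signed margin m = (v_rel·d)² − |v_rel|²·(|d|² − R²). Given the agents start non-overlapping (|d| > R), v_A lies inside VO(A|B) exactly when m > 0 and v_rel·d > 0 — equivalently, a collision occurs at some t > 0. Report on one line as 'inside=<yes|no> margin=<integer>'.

d = (-13, 13),  |d|² = 338;  R = 3+5 = 8,  c = 338−8² = 274
v_rel = (11, 7),  |v_rel|² = 170;  v_rel·d = (11)·(-13) + (7)·(13) = -52
170·t² + 104·t + 274 = 0  ⇒  m = (-52)² − 170·274 = -43876
m = -43876 < 0,  v_rel·d = -52 < 0  ⇒  outside

inside=no margin=-43876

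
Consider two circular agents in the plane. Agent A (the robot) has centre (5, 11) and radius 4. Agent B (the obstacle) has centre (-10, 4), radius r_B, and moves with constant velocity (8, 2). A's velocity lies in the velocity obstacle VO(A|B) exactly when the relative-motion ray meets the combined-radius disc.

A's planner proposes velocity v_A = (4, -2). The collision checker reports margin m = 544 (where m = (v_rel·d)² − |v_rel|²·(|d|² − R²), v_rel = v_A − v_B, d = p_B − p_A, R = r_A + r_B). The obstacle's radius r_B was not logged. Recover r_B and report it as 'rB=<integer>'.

m = 544
d = (-15, -7);  v_rel = (-4, -4),  |v_rel|² = 32
v_rel×d = (-4)·(-7) − (-4)·(-15) = -32
since m = R²·32 − (-32)²:  R² = (1024 + 544) / 32 = 49
R = √49 = 7  ⇒  r_B = 7 − 4 = 3

rB=3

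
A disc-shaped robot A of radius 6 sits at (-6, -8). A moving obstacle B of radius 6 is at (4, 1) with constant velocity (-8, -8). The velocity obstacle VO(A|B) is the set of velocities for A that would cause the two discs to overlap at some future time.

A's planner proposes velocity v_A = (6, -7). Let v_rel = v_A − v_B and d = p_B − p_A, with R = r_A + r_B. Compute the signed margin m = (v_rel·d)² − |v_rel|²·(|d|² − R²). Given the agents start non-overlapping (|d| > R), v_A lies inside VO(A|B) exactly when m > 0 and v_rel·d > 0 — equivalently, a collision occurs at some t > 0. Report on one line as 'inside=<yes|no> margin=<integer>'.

d = (10, 9),  |d|² = 181;  R = 6+6 = 12,  c = 181−12² = 37
v_rel = (14, 1),  |v_rel|² = 197;  v_rel·d = (14)·(10) + (1)·(9) = 149
197·t² − 298·t + 37 = 0  ⇒  m = 149² − 197·37 = 14912
m = 14912 > 0,  v_rel·d = 149 > 0  ⇒  inside

inside=yes margin=14912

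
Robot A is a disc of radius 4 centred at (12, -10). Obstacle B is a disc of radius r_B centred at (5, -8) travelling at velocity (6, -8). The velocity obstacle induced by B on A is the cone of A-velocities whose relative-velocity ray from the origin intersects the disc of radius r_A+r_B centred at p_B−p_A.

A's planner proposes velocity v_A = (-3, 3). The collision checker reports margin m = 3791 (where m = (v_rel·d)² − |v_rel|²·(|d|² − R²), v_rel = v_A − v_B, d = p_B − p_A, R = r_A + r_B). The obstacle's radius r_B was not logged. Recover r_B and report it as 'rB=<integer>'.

m = 3791
d = (-7, 2);  v_rel = (-9, 11),  |v_rel|² = 202
v_rel×d = (-9)·(2) − (11)·(-7) = 59
since m = R²·202 − 59²:  R² = (3481 + 3791) / 202 = 36
R = √36 = 6  ⇒  r_B = 6 − 4 = 2

rB=2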